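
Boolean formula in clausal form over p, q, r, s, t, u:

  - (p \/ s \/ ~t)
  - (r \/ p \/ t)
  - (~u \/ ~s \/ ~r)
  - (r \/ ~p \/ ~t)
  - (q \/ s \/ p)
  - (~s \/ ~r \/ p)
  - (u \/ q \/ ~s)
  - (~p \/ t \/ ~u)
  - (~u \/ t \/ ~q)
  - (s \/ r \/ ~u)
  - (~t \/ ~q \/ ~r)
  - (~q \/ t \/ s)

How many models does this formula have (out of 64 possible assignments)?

9

Split on s, then t.
  s=T, t=T: remaining (p,q,r,u) ∈ {(F,F,F,T); (F,T,F,F); (F,T,F,T)} — 3.
  s=T, t=F: remaining (p,q,r,u) ∈ {(T,T,F,F); (T,T,T,F)} — 2.
  s=F, t=T: remaining (p,q,r,u) ∈ {(T,F,T,F); (T,F,T,T)} — 2.
  s=F, t=F: remaining (p,q,r,u) ∈ {(T,F,F,F); (T,F,T,F)} — 2.
Total: 3 + 2 + 2 + 2 = 9.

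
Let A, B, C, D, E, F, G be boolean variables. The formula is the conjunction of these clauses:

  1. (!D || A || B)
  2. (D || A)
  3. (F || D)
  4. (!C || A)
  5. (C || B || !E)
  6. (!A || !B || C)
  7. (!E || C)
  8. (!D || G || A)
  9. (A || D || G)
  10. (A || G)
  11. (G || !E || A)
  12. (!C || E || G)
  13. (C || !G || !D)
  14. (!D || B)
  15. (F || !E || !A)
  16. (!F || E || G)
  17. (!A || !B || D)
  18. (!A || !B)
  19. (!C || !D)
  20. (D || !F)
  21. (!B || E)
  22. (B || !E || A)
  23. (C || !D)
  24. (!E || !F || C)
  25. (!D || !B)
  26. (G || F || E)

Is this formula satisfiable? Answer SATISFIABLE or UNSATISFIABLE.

A = True:
  propagation gives B=False, D=False, F=True; an empty clause results — contradiction.
A = False:
  propagation gives D=True, B=True; an empty clause results — contradiction.
Every branch closes, so no satisfying assignment exists.

UNSATISFIABLE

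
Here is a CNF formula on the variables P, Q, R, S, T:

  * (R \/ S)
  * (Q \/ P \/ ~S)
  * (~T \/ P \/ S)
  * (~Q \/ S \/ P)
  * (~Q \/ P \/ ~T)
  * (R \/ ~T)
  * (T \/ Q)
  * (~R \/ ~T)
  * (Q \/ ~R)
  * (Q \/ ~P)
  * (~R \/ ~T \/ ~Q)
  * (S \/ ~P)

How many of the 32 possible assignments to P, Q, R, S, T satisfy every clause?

4

Satisfying assignments:
  P=0 Q=1 R=0 S=1 T=0
  P=0 Q=1 R=1 S=1 T=0
  P=1 Q=1 R=0 S=1 T=0
  P=1 Q=1 R=1 S=1 T=0
Count: 4.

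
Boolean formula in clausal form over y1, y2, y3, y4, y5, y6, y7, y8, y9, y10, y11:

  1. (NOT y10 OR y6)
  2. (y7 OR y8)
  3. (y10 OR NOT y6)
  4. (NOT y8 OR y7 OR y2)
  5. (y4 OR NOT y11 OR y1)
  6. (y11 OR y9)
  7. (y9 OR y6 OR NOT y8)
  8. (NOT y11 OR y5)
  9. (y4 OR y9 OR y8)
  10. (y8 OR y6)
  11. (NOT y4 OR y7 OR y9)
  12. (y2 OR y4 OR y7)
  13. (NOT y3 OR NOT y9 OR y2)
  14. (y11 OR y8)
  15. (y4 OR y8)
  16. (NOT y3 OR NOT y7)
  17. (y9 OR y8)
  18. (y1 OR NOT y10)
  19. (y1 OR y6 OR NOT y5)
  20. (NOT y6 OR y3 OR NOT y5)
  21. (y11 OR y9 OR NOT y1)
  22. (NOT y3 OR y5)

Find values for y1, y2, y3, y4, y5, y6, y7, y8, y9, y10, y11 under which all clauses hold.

y1 = False, y2 = True, y3 = False, y4 = True, y5 = False, y6 = False, y7 = False, y8 = True, y9 = True, y10 = False, y11 = False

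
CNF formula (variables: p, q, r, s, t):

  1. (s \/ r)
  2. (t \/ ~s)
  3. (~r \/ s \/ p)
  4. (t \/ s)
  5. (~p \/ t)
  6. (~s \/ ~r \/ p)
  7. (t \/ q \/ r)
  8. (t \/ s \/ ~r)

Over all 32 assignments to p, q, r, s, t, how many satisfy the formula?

8

Split on s, then r.
  s=1, r=1: remaining (p,q,t) ∈ {(1,0,1); (1,1,1)} — 2.
  s=1, r=0: remaining (p,q,t) ∈ {(0,0,1); (0,1,1); (1,0,1); (1,1,1)} — 4.
  s=0, r=1: remaining (p,q,t) ∈ {(1,0,1); (1,1,1)} — 2.
  s=0, r=0: a clause becomes empty — 0.
Total: 2 + 4 + 2 + 0 = 8.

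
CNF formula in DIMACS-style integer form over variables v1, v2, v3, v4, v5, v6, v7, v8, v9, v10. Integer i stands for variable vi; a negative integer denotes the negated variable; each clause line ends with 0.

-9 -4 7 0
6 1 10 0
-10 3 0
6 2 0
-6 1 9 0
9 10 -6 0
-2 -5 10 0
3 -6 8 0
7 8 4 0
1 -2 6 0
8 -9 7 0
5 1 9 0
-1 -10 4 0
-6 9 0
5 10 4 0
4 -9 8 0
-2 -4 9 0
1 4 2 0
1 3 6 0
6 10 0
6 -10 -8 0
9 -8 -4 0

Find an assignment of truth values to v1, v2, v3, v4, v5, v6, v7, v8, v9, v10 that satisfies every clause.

v1=0, v2=0, v3=0, v4=1, v5=0, v6=1, v7=1, v8=1, v9=1, v10=0

Check each clause:
  1. (v7 ∨ ¬v4 ∨ ¬v9) — v7 is true.
  2. (v1 ∨ v6 ∨ v10) — v6 is true.
  3. (v3 ∨ ¬v10) — ¬v10 is true.
  4. (v2 ∨ v6) — v6 is true.
  5. (¬v6 ∨ v1 ∨ v9) — v9 is true.
  6. (v9 ∨ v10 ∨ ¬v6) — v9 is true.
  7. (v10 ∨ ¬v2 ∨ ¬v5) — ¬v5 is true.
  8. (¬v6 ∨ v8 ∨ v3) — v8 is true.
  9. (v4 ∨ v7 ∨ v8) — v8 is true.
  10. (¬v2 ∨ v6 ∨ v1) — v6 is true.
  11. (v7 ∨ v8 ∨ ¬v9) — v8 is true.
  12. (v1 ∨ v9 ∨ v5) — v9 is true.
  13. (¬v10 ∨ ¬v1 ∨ v4) — v4 is true.
  14. (v9 ∨ ¬v6) — v9 is true.
  15. (v10 ∨ v4 ∨ v5) — v4 is true.
  16. (¬v9 ∨ v8 ∨ v4) — v8 is true.
  17. (¬v4 ∨ ¬v2 ∨ v9) — v9 is true.
  18. (v1 ∨ v2 ∨ v4) — v4 is true.
  19. (v3 ∨ v1 ∨ v6) — v6 is true.
  20. (v10 ∨ v6) — v6 is true.
  21. (v6 ∨ ¬v8 ∨ ¬v10) — v6 is true.
  22. (¬v8 ∨ ¬v4 ∨ v9) — v9 is true.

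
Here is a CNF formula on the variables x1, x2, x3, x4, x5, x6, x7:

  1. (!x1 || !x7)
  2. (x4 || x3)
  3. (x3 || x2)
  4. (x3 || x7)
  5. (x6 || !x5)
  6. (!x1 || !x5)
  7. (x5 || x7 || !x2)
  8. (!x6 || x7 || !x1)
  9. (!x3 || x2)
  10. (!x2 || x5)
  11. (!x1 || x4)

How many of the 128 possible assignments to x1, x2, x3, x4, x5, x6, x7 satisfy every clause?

5

The models are:
  x1=0 x2=1 x3=0 x4=1 x5=1 x6=1 x7=1
  x1=0 x2=1 x3=1 x4=0 x5=1 x6=1 x7=0
  x1=0 x2=1 x3=1 x4=0 x5=1 x6=1 x7=1
  x1=0 x2=1 x3=1 x4=1 x5=1 x6=1 x7=0
  x1=0 x2=1 x3=1 x4=1 x5=1 x6=1 x7=1
That's 5 in total.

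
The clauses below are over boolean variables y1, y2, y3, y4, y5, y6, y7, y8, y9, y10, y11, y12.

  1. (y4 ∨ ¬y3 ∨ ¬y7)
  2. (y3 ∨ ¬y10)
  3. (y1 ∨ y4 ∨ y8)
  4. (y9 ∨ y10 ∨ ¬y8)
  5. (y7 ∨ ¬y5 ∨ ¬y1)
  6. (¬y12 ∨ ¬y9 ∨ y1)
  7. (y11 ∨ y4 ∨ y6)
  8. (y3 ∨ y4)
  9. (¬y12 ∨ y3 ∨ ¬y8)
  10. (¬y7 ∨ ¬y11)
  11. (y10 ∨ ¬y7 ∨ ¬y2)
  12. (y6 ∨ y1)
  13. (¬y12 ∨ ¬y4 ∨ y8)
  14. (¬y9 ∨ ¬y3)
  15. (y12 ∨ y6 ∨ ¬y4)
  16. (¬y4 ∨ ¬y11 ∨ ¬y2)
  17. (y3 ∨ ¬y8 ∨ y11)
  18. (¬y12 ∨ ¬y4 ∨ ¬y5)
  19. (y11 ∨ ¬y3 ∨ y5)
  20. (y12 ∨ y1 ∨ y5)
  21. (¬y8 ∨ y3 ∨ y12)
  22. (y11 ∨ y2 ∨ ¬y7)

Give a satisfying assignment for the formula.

y1=T, y2=T, y3=T, y4=F, y5=F, y6=T, y7=F, y8=F, y9=F, y10=T, y11=T, y12=T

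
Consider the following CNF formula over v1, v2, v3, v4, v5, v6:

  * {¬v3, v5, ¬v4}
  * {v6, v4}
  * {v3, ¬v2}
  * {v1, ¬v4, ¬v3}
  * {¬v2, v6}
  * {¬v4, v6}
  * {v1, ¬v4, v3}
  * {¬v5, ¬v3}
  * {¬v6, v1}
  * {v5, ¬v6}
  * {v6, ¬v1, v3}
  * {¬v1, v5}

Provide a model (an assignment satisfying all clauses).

v1=T, v2=F, v3=F, v4=T, v5=T, v6=T

Check each clause:
  1. {v5, ¬v3, ¬v4} — ¬v3 is true.
  2. {v6, v4} — v4 is true.
  3. {v3, ¬v2} — ¬v2 is true.
  4. {¬v3, ¬v4, v1} — v1 is true.
  5. {¬v2, v6} — v6 is true.
  6. {¬v4, v6} — v6 is true.
  7. {v3, v1, ¬v4} — v1 is true.
  8. {¬v5, ¬v3} — ¬v3 is true.
  9. {¬v6, v1} — v1 is true.
  10. {v5, ¬v6} — v5 is true.
  11. {v6, v3, ¬v1} — v6 is true.
  12. {v5, ¬v1} — v5 is true.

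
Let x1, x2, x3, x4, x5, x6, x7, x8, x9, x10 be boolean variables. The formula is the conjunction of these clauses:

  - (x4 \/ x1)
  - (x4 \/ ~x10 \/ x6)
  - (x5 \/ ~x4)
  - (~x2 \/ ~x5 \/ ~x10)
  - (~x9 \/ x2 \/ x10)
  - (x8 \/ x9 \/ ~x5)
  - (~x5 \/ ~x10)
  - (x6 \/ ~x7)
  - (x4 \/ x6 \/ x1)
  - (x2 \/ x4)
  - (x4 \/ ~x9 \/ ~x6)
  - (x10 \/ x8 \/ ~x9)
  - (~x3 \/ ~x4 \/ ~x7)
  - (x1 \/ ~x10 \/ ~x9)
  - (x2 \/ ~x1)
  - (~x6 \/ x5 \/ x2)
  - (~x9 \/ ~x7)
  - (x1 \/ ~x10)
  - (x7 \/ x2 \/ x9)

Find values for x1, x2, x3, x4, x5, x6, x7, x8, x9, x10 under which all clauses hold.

x1 = True, x2 = True, x3 = False, x4 = False, x5 = True, x6 = False, x7 = False, x8 = True, x9 = False, x10 = False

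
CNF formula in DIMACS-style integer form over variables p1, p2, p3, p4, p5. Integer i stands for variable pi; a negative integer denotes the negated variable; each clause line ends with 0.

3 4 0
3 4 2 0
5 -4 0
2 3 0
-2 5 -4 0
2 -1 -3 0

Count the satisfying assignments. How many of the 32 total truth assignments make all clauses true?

11

Case analysis on p2 and p3:
  p2=1, p3=1: p1 free; 3 ways for (p4,p5) × 2^1 = 6.
  p2=1, p3=0: remaining (p1,p4,p5) ∈ {(0,1,1); (1,1,1)} — 2.
  p2=0, p3=1: remaining (p1,p4,p5) ∈ {(0,0,0); (0,0,1); (0,1,1)} — 3.
  p2=0, p3=0: a clause becomes empty — 0.
Total: 6 + 2 + 3 + 0 = 11.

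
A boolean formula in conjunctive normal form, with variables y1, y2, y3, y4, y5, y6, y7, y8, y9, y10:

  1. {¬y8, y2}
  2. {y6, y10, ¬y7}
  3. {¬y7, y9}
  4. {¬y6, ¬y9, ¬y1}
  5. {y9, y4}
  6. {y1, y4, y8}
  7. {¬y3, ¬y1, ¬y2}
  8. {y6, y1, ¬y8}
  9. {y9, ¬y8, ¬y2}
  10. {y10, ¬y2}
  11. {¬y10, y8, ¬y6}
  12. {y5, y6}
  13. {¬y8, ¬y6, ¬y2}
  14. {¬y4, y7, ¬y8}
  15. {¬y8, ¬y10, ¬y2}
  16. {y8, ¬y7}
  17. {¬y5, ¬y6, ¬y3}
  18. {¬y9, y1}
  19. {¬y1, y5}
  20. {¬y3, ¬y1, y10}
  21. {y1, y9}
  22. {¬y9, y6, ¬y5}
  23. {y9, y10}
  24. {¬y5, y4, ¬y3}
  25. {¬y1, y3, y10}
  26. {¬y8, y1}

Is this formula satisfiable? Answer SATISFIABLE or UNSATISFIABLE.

SATISFIABLE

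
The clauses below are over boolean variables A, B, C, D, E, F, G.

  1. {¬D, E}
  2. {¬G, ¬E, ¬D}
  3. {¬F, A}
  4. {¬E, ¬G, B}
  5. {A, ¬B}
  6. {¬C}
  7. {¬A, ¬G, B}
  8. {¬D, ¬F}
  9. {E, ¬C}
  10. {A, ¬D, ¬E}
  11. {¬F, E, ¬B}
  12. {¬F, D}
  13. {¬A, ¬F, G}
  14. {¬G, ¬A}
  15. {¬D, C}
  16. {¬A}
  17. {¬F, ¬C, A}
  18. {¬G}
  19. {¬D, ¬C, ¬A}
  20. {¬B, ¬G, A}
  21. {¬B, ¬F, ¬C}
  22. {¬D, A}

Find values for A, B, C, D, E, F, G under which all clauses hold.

A=False, B=False, C=False, D=False, E=True, F=False, G=False

(¬C) is a unit clause, so C = False.
Unit propagation: (¬D) forces D = False.
The clause (¬F) is unit: F must be False.
The clause (¬A) is unit: A must be False.
(¬B) is a unit clause, so B = False.
The clause (¬G) is unit: G must be False.
E is now unconstrained; take E = True.
Every clause has at least one true literal under this assignment.
Check each clause:
  1. {E, ¬D} — ¬D is true.
  2. {¬G, ¬E, ¬D} — ¬G is true.
  3. {¬F, A} — ¬F is true.
  4. {B, ¬E, ¬G} — ¬G is true.
  5. {A, ¬B} — ¬B is true.
  6. {¬C} — ¬C is true.
  7. {¬G, B, ¬A} — ¬G is true.
  8. {¬D, ¬F} — ¬F is true.
  9. {¬C, E} — ¬C is true.
  10. {¬D, ¬E, A} — ¬D is true.
  11. {¬F, ¬B, E} — ¬F is true.
  12. {D, ¬F} — ¬F is true.
  13. {G, ¬F, ¬A} — ¬F is true.
  14. {¬A, ¬G} — ¬G is true.
  15. {C, ¬D} — ¬D is true.
  16. {¬A} — ¬A is true.
  17. {¬F, A, ¬C} — ¬F is true.
  18. {¬G} — ¬G is true.
  19. {¬A, ¬D, ¬C} — ¬D is true.
  20. {A, ¬B, ¬G} — ¬G is true.
  21. {¬C, ¬F, ¬B} — ¬F is true.
  22. {¬D, A} — ¬D is true.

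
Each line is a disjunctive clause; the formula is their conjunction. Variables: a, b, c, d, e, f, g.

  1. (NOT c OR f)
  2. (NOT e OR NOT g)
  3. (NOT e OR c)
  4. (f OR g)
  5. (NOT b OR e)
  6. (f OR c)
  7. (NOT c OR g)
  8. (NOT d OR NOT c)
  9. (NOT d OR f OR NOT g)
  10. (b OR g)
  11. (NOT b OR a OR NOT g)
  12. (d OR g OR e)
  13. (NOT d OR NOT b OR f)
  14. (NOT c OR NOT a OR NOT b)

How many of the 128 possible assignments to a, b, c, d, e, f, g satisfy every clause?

6

The models are:
  a=F b=F c=F d=F e=F f=T g=T
  a=F b=F c=F d=T e=F f=T g=T
  a=F b=F c=T d=F e=F f=T g=T
  a=T b=F c=F d=F e=F f=T g=T
  a=T b=F c=F d=T e=F f=T g=T
  a=T b=F c=T d=F e=F f=T g=T
Count: 6.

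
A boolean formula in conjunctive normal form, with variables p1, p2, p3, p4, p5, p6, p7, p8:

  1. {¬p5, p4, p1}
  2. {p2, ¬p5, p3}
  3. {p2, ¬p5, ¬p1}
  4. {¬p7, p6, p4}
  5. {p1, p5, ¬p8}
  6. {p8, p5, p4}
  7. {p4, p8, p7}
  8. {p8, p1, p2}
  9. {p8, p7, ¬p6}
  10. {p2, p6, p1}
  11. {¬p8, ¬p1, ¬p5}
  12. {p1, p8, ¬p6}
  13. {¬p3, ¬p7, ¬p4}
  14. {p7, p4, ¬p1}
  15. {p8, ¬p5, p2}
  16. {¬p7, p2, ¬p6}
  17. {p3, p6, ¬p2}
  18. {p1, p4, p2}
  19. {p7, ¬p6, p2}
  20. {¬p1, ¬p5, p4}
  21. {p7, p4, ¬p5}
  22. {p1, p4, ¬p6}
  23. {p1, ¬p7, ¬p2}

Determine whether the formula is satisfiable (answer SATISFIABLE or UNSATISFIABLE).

SATISFIABLE

Branch on p1: take p1 = True.
The remaining clauses are satisfied by p2 = False, p3 = False, p4 = True, p5 = False, p6 = False, p7 = False, p8 = False.
So p1=T  p2=F  p3=F  p4=T  p5=F  p6=F  p7=F  p8=F is a satisfying assignment.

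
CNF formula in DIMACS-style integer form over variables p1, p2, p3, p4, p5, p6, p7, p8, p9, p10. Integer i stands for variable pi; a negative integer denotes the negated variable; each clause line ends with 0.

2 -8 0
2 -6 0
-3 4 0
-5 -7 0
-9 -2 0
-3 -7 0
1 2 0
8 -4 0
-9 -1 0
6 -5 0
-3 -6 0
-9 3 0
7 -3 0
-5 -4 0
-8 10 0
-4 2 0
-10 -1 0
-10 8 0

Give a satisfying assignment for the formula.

p5 occurs only negated in the remaining clauses — set p5 = False.
p9 occurs only negated in the remaining clauses — set p9 = False.
Set p1 = False and propagate.
  then p2 is forced to True.
The remaining clauses are satisfied by p3 = False, p4 = True, p6 = True, p7 = True, p8 = True, p10 = True.
Every clause has at least one true literal under this assignment.

p1 = 0, p2 = 1, p3 = 0, p4 = 1, p5 = 0, p6 = 1, p7 = 1, p8 = 1, p9 = 0, p10 = 1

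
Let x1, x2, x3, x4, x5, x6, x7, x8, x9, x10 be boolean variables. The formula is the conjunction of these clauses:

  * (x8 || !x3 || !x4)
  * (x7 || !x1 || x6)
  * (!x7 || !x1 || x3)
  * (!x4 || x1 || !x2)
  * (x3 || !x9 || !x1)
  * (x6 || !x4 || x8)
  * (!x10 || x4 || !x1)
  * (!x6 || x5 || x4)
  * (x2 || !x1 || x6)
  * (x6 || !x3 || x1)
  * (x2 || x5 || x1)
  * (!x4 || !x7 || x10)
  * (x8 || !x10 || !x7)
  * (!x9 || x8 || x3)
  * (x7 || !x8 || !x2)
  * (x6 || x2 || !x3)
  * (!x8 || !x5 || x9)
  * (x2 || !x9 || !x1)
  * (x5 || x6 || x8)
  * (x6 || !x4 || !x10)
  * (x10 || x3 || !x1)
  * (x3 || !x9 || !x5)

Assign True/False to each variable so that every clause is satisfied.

x1 = T, x2 = T, x3 = F, x4 = T, x5 = T, x6 = T, x7 = F, x8 = F, x9 = F, x10 = T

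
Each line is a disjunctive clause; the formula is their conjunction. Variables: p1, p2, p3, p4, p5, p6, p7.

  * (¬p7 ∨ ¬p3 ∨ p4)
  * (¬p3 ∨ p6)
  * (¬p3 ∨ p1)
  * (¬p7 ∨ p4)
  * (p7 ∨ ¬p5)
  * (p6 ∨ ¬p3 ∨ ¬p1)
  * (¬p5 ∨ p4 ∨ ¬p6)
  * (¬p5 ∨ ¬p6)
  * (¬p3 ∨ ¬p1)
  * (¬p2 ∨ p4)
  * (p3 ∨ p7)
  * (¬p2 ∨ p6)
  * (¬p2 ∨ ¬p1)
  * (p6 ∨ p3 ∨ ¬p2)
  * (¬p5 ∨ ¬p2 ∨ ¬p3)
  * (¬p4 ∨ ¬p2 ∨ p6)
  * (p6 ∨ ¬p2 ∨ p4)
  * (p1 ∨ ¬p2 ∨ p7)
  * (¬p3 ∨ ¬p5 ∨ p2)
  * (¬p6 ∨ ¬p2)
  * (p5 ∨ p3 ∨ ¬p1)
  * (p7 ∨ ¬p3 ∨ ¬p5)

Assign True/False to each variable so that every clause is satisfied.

p1=False, p2=False, p3=False, p4=True, p5=True, p6=False, p7=True

Check each clause:
  1. (¬p3 ∨ p4 ∨ ¬p7) — p4 is true.
  2. (p6 ∨ ¬p3) — ¬p3 is true.
  3. (p1 ∨ ¬p3) — ¬p3 is true.
  4. (¬p7 ∨ p4) — p4 is true.
  5. (p7 ∨ ¬p5) — p7 is true.
  6. (p6 ∨ ¬p3 ∨ ¬p1) — ¬p3 is true.
  7. (p4 ∨ ¬p6 ∨ ¬p5) — ¬p6 is true.
  8. (¬p5 ∨ ¬p6) — ¬p6 is true.
  9. (¬p1 ∨ ¬p3) — ¬p3 is true.
  10. (p4 ∨ ¬p2) — p4 is true.
  11. (p3 ∨ p7) — p7 is true.
  12. (p6 ∨ ¬p2) — ¬p2 is true.
  13. (¬p1 ∨ ¬p2) — ¬p1 is true.
  14. (¬p2 ∨ p3 ∨ p6) — ¬p2 is true.
  15. (¬p3 ∨ ¬p5 ∨ ¬p2) — ¬p3 is true.
  16. (p6 ∨ ¬p4 ∨ ¬p2) — ¬p2 is true.
  17. (p6 ∨ ¬p2 ∨ p4) — p4 is true.
  18. (¬p2 ∨ p7 ∨ p1) — ¬p2 is true.
  19. (¬p5 ∨ ¬p3 ∨ p2) — ¬p3 is true.
  20. (¬p2 ∨ ¬p6) — ¬p6 is true.
  21. (p5 ∨ p3 ∨ ¬p1) — p5 is true.
  22. (¬p5 ∨ ¬p3 ∨ p7) — ¬p3 is true.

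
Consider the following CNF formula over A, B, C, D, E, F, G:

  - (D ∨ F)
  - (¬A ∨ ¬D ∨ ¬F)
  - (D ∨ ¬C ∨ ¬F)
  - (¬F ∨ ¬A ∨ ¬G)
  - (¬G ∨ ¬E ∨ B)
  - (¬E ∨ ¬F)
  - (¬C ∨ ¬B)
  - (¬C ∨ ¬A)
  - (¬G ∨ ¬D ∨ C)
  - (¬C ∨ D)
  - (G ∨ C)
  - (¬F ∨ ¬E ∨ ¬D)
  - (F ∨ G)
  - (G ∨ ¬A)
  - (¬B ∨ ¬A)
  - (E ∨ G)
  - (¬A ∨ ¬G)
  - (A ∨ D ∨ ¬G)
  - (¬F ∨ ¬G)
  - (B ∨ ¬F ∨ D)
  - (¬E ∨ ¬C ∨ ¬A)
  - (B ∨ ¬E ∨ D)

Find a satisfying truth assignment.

A=False, B=False, C=True, D=True, E=False, F=False, G=True

Try A = False.
Try B = False.
Try C = True.
  then D is forced to True.
The remaining clauses are satisfied by E = False, F = False, G = True.
Every clause has at least one true literal under this assignment.
Check each clause:
  1. (D ∨ F) — D is true.
  2. (¬A ∨ ¬F ∨ ¬D) — ¬F is true.
  3. (¬C ∨ D ∨ ¬F) — ¬F is true.
  4. (¬F ∨ ¬G ∨ ¬A) — ¬F is true.
  5. (B ∨ ¬G ∨ ¬E) — ¬E is true.
  6. (¬F ∨ ¬E) — ¬F is true.
  7. (¬B ∨ ¬C) — ¬B is true.
  8. (¬C ∨ ¬A) — ¬A is true.
  9. (¬D ∨ C ∨ ¬G) — C is true.
  10. (D ∨ ¬C) — D is true.
  11. (C ∨ G) — C is true.
  12. (¬E ∨ ¬D ∨ ¬F) — ¬F is true.
  13. (G ∨ F) — G is true.
  14. (¬A ∨ G) — ¬A is true.
  15. (¬A ∨ ¬B) — ¬B is true.
  16. (G ∨ E) — G is true.
  17. (¬G ∨ ¬A) — ¬A is true.
  18. (¬G ∨ D ∨ A) — D is true.
  19. (¬F ∨ ¬G) — ¬F is true.
  20. (D ∨ B ∨ ¬F) — ¬F is true.
  21. (¬A ∨ ¬C ∨ ¬E) — ¬E is true.
  22. (D ∨ B ∨ ¬E) — ¬E is true.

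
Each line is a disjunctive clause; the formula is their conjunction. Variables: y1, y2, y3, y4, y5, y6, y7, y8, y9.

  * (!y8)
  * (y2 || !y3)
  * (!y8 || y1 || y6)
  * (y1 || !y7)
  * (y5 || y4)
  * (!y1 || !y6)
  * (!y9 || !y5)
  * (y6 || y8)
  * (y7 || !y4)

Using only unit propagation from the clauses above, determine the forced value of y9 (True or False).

False

(!y8) stands alone — y8 = False.
(y8 || y6): since y8 = False, the clause reduces to (y6). y6 = True.
(!y1 || !y6) with y6 = True leaves only !y1, so y1 = False.
(!y7 || y1) with y1 = False leaves only !y7, so y7 = False.
(!y4 || y7) with y7 = False leaves only !y4, so y4 = False.
In (y5 || y4), y4 is now false; y5 must hold, so y5 = True.
(!y9 || !y5): since y5 = True, the clause reduces to (!y9). y9 = False.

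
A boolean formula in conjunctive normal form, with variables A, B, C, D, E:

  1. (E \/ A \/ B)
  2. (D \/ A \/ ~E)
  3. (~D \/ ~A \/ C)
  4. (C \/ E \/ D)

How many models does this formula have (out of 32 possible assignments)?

17

Split on A, then D.
  A=T, D=T: remaining (B,C,E) ∈ {(F,T,F); (F,T,T); (T,T,F); (T,T,T)} — 4.
  A=T, D=F: B free; 3 ways for (C,E) × 2^1 = 6.
  A=F, D=T: C free; 3 ways for (B,E) × 2^1 = 6.
  A=F, D=F: remaining (B,C,E) ∈ {(T,T,F)} — 1.
Total: 4 + 6 + 6 + 1 = 17.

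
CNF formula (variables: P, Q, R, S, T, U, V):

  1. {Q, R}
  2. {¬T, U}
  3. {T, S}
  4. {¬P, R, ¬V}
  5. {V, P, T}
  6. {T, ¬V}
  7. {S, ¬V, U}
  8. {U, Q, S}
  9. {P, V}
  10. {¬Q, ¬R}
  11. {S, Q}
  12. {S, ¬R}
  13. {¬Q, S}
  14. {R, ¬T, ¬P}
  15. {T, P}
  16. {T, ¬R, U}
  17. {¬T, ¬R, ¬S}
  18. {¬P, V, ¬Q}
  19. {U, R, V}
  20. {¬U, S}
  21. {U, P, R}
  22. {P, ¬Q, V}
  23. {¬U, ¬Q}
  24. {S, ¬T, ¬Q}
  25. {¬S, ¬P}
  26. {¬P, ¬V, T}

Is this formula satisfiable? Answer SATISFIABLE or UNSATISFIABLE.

P = True:
  propagation gives S=False, T=True, U=True; an empty clause results — contradiction.
P = False:
  propagation gives V=True, T=True, U=True, S=True; an empty clause results — contradiction.
Every branch closes, so no satisfying assignment exists.

UNSATISFIABLE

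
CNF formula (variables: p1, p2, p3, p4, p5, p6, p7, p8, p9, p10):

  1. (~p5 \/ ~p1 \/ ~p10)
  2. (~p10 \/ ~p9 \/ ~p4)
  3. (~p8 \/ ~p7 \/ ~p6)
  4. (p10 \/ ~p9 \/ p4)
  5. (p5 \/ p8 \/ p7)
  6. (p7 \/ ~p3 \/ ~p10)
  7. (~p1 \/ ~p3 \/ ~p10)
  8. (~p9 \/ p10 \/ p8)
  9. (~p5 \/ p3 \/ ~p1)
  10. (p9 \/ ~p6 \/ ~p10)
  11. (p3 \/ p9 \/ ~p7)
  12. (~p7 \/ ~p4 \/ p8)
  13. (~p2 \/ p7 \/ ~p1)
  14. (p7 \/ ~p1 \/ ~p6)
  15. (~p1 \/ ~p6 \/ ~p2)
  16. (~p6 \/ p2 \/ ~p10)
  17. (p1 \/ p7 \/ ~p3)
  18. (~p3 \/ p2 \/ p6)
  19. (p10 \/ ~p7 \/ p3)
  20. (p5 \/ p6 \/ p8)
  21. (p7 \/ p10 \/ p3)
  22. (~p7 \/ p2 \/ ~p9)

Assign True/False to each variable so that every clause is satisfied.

Try p1 = False.
Try p2 = False.
Set p3 = False and propagate.
The remaining clauses are satisfied by p4 = False, p5 = False, p6 = False, p7 = False, p8 = True, p9 = True, p10 = True.

p1 = F, p2 = F, p3 = F, p4 = F, p5 = F, p6 = F, p7 = F, p8 = T, p9 = T, p10 = T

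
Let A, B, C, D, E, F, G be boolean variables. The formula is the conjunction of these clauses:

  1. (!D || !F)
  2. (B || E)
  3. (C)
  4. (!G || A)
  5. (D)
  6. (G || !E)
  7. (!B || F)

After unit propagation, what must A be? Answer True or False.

True

(C) stands alone — C = True.
(D) stands alone — D = True.
From (!D || !F) and D = True: F = False.
(!B || F) with F = False leaves only !B, so B = False.
From (B || E) and B = False: E = True.
In (G || !E), !E is now false; G must hold, so G = True.
(!G || A) with G = True leaves only A, so A = True.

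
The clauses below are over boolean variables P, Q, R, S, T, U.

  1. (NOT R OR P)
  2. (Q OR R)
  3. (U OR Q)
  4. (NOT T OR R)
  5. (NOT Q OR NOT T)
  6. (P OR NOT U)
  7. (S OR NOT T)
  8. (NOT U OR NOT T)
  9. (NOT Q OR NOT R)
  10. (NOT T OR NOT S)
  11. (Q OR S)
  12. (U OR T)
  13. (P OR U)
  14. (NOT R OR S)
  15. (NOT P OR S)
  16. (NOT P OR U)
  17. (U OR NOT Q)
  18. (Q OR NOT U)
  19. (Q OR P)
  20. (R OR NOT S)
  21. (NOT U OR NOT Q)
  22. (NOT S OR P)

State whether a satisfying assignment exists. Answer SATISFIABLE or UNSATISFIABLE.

Q = True:
  propagation gives T=False, R=False, U=True; an empty clause results — contradiction.
Q = False:
  propagation gives R=True, P=True, U=True; an empty clause results — contradiction.
Every branch closes, so no satisfying assignment exists.

UNSATISFIABLE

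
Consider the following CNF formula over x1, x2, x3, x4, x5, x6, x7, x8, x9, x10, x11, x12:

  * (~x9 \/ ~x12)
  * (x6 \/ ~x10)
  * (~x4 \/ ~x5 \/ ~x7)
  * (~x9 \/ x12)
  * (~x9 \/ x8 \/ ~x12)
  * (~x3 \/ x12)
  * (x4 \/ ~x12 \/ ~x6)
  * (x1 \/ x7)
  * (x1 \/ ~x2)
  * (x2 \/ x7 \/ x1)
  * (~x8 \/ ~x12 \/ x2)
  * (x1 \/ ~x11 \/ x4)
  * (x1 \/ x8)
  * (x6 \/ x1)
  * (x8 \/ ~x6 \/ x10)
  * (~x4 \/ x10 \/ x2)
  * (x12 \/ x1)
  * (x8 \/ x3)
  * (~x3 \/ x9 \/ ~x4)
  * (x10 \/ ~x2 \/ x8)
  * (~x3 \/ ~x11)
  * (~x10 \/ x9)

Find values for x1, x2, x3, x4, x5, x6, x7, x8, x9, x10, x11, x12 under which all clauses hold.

x1 occurs only positively in the remaining clauses — set x1 = True.
x11 occurs only negated in the remaining clauses — set x11 = False.
Branch on x2: take x2 = False.
Try x3 = False.
  then x8 is forced to True.
  then x12 is forced to False.
  then x9 is forced to False.
  then x10 is forced to False.
  then x4 is forced to False.
x5, x6, x7 are now unconstrained; take x5 = True, x6 = False, x7 = True.
Every clause has at least one true literal under this assignment.

x1 = T, x2 = F, x3 = F, x4 = F, x5 = T, x6 = F, x7 = T, x8 = T, x9 = F, x10 = F, x11 = F, x12 = F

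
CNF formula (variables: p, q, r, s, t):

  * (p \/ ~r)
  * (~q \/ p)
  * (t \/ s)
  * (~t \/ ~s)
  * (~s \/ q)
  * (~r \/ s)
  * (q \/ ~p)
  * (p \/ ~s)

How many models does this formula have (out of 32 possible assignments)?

4

The models are:
  p=F q=F r=F s=F t=T
  p=T q=T r=F s=F t=T
  p=T q=T r=F s=T t=F
  p=T q=T r=T s=T t=F
That's 4 in total.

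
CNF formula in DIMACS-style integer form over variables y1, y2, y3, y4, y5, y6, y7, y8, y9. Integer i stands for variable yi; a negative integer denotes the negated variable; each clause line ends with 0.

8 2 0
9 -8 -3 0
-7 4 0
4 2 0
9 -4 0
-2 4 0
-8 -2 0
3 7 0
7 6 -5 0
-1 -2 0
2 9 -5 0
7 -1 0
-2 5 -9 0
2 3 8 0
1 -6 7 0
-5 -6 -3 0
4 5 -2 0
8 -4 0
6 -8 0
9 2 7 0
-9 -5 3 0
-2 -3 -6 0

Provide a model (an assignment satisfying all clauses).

y1=True  y2=False  y3=True  y4=True  y5=False  y6=True  y7=True  y8=True  y9=True

Check each clause:
  1. (y8 || y2) — y8 is true.
  2. (y9 || !y3 || !y8) — y9 is true.
  3. (!y7 || y4) — y4 is true.
  4. (y2 || y4) — y4 is true.
  5. (y9 || !y4) — y9 is true.
  6. (y4 || !y2) — y4 is true.
  7. (!y8 || !y2) — !y2 is true.
  8. (y7 || y3) — y3 is true.
  9. (y7 || !y5 || y6) — !y5 is true.
  10. (!y1 || !y2) — !y2 is true.
  11. (!y5 || y2 || y9) — y9 is true.
  12. (y7 || !y1) — y7 is true.
  13. (!y9 || !y2 || y5) — !y2 is true.
  14. (y8 || y3 || y2) — y8 is true.
  15. (y1 || y7 || !y6) — y1 is true.
  16. (!y3 || !y6 || !y5) — !y5 is true.
  17. (!y2 || y4 || y5) — y4 is true.
  18. (!y4 || y8) — y8 is true.
  19. (y6 || !y8) — y6 is true.
  20. (y9 || y2 || y7) — y9 is true.
  21. (!y5 || !y9 || y3) — !y5 is true.
  22. (!y2 || !y3 || !y6) — !y2 is true.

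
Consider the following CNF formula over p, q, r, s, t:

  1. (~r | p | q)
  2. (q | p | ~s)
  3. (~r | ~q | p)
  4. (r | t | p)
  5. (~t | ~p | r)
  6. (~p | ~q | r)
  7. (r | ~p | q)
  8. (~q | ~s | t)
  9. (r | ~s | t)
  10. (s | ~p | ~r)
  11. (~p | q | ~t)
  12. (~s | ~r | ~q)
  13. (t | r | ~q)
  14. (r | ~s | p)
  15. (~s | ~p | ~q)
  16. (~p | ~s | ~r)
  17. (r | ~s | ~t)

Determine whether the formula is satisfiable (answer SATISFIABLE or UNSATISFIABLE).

Try p = False.
Try q = True.
  then r is forced to False.
  then t is forced to True.
  then s is forced to False.
Every clause has at least one true literal under this assignment.
So p=False, q=True, r=False, s=False, t=True is a satisfying assignment.

SATISFIABLE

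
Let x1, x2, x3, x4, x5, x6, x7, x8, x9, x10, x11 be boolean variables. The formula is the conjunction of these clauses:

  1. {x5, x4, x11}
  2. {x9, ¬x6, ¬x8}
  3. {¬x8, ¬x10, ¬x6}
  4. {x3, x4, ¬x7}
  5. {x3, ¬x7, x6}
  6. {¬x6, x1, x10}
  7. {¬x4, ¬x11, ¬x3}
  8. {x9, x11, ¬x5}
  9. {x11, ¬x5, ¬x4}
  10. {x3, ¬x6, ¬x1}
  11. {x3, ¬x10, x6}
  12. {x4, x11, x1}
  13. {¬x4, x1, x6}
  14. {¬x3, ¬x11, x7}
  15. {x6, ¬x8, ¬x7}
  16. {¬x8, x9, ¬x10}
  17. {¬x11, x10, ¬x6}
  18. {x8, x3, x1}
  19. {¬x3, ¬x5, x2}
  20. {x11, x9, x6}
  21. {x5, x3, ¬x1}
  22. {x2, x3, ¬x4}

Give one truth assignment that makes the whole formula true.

x1=T, x2=F, x3=T, x4=T, x5=F, x6=F, x7=F, x8=T, x9=T, x10=F, x11=F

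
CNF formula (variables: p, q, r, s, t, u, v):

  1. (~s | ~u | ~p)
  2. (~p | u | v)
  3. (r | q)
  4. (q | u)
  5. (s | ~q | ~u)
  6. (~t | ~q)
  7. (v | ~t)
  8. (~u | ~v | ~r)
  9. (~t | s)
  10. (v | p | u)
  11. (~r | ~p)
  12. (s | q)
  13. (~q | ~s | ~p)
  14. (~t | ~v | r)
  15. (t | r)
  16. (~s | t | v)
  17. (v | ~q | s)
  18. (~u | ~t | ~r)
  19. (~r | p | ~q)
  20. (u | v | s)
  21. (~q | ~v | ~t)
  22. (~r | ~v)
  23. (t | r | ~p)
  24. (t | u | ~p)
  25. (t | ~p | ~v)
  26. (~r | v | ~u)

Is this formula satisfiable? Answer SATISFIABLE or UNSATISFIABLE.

UNSATISFIABLE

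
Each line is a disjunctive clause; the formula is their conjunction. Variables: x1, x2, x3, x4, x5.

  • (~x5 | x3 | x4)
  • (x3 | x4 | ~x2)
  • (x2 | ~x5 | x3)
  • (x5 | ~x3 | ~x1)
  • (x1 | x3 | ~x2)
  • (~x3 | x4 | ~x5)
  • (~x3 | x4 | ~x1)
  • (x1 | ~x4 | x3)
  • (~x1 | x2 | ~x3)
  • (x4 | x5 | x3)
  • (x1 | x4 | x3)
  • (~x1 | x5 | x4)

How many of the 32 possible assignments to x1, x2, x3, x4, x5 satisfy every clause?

Split on x3, then x4.
  x3=1, x4=1: 5 of the 8 assignments to (x1,x2,x5) work.
  x3=1, x4=0: remaining (x1,x2,x5) ∈ {(0,0,0); (0,1,0)} — 2.
  x3=0, x4=1: remaining (x1,x2,x5) ∈ {(1,0,0); (1,1,0); (1,1,1)} — 3.
  x3=0, x4=0: a clause becomes empty — 0.
Total: 5 + 2 + 3 + 0 = 10.

10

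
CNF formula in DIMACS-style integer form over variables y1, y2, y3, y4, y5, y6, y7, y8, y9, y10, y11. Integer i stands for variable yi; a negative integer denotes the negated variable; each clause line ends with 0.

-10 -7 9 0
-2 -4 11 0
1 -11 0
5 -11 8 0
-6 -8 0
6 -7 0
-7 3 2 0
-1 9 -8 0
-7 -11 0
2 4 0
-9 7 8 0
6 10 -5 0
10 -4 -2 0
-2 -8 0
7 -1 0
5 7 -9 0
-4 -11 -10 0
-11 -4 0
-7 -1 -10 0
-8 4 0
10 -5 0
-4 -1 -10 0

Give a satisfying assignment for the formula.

Pure literal: y3 appears only positively; assign y3 = True.
Branch on y1: take y1 = True.
  then y7 is forced to True.
  then y6 is forced to True.
  then y8 is forced to False.
  then y11 is forced to False.
  then y10 is forced to False.
  then y5 is forced to False.
Try y2 = False.
  then y4 is forced to True.
y9 is now unconstrained; take y9 = True.

y1=True, y2=False, y3=True, y4=True, y5=False, y6=True, y7=True, y8=False, y9=True, y10=False, y11=False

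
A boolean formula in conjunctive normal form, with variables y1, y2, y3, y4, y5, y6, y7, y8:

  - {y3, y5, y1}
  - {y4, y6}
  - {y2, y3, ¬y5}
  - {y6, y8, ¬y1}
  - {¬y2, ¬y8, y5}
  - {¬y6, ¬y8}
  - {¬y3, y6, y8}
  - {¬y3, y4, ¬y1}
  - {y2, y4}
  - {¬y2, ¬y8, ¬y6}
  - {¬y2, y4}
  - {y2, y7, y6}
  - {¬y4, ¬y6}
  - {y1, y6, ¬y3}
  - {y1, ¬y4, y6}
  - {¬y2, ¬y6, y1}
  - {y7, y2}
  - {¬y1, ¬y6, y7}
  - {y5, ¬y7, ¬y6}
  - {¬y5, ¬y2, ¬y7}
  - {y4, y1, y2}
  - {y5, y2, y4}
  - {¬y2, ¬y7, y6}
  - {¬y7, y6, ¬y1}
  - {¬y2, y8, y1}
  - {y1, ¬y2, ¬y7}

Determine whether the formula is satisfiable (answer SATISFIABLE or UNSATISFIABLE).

SATISFIABLE

Try y1 = True.
Branch on y2: take y2 = True.
  then y4 is forced to True.
  then y6 is forced to False.
  then y8 is forced to True.
  then y5 is forced to True.
  then y7 is forced to False.
y3 is now unconstrained; take y3 = False.
So y1=True, y2=True, y3=False, y4=True, y5=True, y6=False, y7=False, y8=True is a satisfying assignment.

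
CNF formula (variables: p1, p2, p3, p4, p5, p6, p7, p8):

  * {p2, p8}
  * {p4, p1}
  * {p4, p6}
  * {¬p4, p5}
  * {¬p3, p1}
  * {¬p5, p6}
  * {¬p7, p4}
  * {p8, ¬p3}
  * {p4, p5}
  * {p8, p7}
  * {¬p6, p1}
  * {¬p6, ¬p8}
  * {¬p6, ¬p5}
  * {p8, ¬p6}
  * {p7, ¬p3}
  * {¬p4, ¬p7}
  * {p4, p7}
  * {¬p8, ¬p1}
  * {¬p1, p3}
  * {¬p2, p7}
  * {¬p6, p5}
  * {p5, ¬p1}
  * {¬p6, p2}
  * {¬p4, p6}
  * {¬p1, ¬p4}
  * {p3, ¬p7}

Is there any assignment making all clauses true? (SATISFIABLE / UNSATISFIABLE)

p4 = True:
  propagation gives p5=True, p6=True; an empty clause results — contradiction.
p4 = False:
  propagation gives p1=True, p6=True, p7=False; an empty clause results — contradiction.
Every branch closes, so no satisfying assignment exists.

UNSATISFIABLE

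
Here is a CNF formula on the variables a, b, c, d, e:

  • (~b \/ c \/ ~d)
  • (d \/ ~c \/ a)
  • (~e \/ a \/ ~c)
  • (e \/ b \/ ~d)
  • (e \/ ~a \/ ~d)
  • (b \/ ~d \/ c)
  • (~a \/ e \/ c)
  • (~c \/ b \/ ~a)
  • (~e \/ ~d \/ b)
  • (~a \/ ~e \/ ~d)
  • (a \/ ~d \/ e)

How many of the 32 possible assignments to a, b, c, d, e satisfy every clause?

8

Split on d, then a.
  d=T, a=T: a clause becomes empty — 0.
  d=T, a=F: a clause becomes empty — 0.
  d=F, a=T: remaining (b,c,e) ∈ {(F,F,T); (T,F,T); (T,T,F); (T,T,T)} — 4.
  d=F, a=F: remaining (b,c,e) ∈ {(F,F,F); (F,F,T); (T,F,F); (T,F,T)} — 4.
Total: 0 + 0 + 4 + 4 = 8.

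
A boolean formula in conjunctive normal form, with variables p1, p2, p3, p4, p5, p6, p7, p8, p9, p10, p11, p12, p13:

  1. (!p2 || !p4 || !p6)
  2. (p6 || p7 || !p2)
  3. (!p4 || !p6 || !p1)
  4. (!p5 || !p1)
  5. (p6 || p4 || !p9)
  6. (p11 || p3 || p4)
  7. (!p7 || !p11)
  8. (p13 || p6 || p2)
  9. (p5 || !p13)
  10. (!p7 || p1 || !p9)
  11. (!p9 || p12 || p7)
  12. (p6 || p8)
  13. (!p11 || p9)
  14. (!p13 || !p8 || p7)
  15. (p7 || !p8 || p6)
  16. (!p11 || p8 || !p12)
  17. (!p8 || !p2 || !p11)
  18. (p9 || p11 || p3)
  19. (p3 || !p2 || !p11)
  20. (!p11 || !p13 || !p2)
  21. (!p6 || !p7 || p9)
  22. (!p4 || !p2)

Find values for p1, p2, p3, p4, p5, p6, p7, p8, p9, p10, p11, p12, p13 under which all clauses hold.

p1=F, p2=T, p3=T, p4=F, p5=T, p6=T, p7=F, p8=T, p9=T, p10=T, p11=F, p12=T, p13=F

p3 occurs only positively in the remaining clauses — set p3 = True.
Branch on p1: take p1 = False.
The remaining clauses are satisfied by p2 = True, p4 = False, p5 = True, p6 = True, p7 = False, p8 = True, p9 = True, p10 = True, p11 = False, p12 = True, p13 = False.
Every clause has at least one true literal under this assignment.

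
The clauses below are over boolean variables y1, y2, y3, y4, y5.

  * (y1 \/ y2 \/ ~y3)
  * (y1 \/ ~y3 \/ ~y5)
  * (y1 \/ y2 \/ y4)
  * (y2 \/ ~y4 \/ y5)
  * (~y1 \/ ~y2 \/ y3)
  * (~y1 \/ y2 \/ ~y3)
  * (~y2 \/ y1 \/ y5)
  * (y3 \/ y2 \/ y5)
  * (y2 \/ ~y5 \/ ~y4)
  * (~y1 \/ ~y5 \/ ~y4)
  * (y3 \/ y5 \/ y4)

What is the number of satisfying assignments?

6

Satisfying assignments:
  y1=0 y2=1 y3=0 y4=0 y5=1
  y1=0 y2=1 y3=0 y4=1 y5=1
  y1=1 y2=0 y3=0 y4=0 y5=1
  y1=1 y2=1 y3=1 y4=0 y5=0
  y1=1 y2=1 y3=1 y4=0 y5=1
  y1=1 y2=1 y3=1 y4=1 y5=0
Count: 6.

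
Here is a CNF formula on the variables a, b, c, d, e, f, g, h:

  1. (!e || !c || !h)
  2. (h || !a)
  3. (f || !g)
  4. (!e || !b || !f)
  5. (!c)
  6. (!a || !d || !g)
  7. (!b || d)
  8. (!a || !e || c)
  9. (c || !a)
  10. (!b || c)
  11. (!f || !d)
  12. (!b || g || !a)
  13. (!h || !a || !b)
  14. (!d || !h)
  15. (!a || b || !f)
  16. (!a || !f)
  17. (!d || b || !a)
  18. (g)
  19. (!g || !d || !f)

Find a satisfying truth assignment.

Unit propagation: (!c) forces c = False.
The clause (!a) is unit: a must be False.
(!b) is a unit clause, so b = False.
Unit propagation: (g) forces g = True.
Unit propagation: (f) forces f = True.
The clause (!d) is unit: d must be False.
e, h are now unconstrained; take e = False, h = True.
Every clause has at least one true literal under this assignment.

a=F  b=F  c=F  d=F  e=F  f=T  g=T  h=T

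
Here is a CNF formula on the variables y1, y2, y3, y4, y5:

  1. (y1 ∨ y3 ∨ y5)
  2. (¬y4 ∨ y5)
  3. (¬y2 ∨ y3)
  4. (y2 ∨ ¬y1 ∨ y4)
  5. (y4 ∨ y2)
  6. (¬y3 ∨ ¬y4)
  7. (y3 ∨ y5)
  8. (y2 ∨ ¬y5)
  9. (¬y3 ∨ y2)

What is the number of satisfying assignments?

Satisfying assignments:
  y1=0 y2=1 y3=1 y4=0 y5=0
  y1=0 y2=1 y3=1 y4=0 y5=1
  y1=1 y2=1 y3=1 y4=0 y5=0
  y1=1 y2=1 y3=1 y4=0 y5=1
That's 4 in total.

4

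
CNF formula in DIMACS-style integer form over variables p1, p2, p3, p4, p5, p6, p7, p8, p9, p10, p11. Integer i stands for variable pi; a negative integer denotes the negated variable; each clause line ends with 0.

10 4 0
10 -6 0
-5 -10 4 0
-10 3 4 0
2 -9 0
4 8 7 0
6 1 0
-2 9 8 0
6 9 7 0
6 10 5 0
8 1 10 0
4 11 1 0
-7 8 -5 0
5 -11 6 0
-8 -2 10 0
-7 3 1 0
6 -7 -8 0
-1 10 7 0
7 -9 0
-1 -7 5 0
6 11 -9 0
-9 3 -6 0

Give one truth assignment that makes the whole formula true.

p1=T, p2=F, p3=T, p4=T, p5=T, p6=T, p7=T, p8=T, p9=F, p10=T, p11=T

Check each clause:
  1. (p10 ∨ p4) — p10 is true.
  2. (¬p6 ∨ p10) — p10 is true.
  3. (p4 ∨ ¬p5 ∨ ¬p10) — p4 is true.
  4. (¬p10 ∨ p3 ∨ p4) — p3 is true.
  5. (p2 ∨ ¬p9) — ¬p9 is true.
  6. (p4 ∨ p8 ∨ p7) — p8 is true.
  7. (p1 ∨ p6) — p1 is true.
  8. (p9 ∨ ¬p2 ∨ p8) — p8 is true.
  9. (p9 ∨ p7 ∨ p6) — p6 is true.
  10. (p10 ∨ p5 ∨ p6) — p10 is true.
  11. (p1 ∨ p8 ∨ p10) — p8 is true.
  12. (p4 ∨ p11 ∨ p1) — p1 is true.
  13. (p8 ∨ ¬p5 ∨ ¬p7) — p8 is true.
  14. (¬p11 ∨ p6 ∨ p5) — p5 is true.
  15. (¬p8 ∨ p10 ∨ ¬p2) — p10 is true.
  16. (p1 ∨ ¬p7 ∨ p3) — p3 is true.
  17. (¬p7 ∨ ¬p8 ∨ p6) — p6 is true.
  18. (p7 ∨ p10 ∨ ¬p1) — p10 is true.
  19. (¬p9 ∨ p7) — p7 is true.
  20. (¬p7 ∨ ¬p1 ∨ p5) — p5 is true.
  21. (p6 ∨ ¬p9 ∨ p11) — p11 is true.
  22. (¬p9 ∨ p3 ∨ ¬p6) — p3 is true.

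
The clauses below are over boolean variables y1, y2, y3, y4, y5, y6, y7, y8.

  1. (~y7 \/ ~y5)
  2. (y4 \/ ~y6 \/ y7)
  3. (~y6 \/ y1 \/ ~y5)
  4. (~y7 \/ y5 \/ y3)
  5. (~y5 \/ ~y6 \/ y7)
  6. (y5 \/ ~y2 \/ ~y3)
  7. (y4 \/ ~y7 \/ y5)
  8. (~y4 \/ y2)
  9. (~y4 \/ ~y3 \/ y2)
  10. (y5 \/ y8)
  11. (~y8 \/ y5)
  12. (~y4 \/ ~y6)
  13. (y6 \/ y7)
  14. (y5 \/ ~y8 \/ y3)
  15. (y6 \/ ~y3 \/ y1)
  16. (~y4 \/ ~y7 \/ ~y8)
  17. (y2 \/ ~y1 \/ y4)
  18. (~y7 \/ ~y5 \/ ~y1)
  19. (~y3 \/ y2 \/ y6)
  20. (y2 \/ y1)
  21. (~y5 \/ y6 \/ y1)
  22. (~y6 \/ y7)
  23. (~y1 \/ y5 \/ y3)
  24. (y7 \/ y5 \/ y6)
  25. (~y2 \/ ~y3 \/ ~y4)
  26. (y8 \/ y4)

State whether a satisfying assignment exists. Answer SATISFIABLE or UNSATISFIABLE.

y5 = True:
  propagation gives y7=False, y6=False; an empty clause results — contradiction.
y5 = False:
  propagation gives y8=True; an empty clause results — contradiction.
Every branch closes, so no satisfying assignment exists.

UNSATISFIABLE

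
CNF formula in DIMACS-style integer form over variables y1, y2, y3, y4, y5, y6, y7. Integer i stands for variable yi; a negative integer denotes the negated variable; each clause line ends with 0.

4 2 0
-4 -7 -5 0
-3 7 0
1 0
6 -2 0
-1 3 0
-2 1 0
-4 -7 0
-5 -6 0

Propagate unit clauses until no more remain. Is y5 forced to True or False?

False

Unit clause (y1) sets y1 = True.
(~y1 \/ y3) with y1 = True leaves only y3, so y3 = True.
(y7 \/ ~y3) with y3 = True leaves only y7, so y7 = True.
(~y4 \/ ~y7): since y7 = True, the clause reduces to (~y4). y4 = False.
From (y2 \/ y4) and y4 = False: y2 = True.
From (~y2 \/ y6) and y2 = True: y6 = True.
In (~y6 \/ ~y5), ~y6 is now false; ~y5 must hold, so y5 = False.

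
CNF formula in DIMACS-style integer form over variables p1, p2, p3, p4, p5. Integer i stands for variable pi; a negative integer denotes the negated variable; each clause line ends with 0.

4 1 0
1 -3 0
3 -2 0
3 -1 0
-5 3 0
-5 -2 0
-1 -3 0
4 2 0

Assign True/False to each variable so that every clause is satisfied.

Pure literal: p4 appears only positively; assign p4 = True.
p5 occurs only negated in the remaining clauses — set p5 = False.
Branch on p1: take p1 = False.
  then p3 is forced to False.
  then p2 is forced to False.

p1=F, p2=F, p3=F, p4=T, p5=F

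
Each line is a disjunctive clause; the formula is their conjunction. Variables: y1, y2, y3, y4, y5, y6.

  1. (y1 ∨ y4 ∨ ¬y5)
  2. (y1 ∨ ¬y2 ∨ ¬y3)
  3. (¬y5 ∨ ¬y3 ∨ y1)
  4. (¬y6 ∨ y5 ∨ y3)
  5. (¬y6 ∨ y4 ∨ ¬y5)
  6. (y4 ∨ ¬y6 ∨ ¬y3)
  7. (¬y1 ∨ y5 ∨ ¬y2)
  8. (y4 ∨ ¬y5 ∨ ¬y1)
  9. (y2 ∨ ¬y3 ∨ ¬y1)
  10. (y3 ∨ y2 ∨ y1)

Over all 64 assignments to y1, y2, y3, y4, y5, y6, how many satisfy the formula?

15

Case analysis on y1 and y3:
  y1=1, y3=1: remaining (y2,y4,y5,y6) ∈ {(1,1,1,0); (1,1,1,1)} — 2.
  y1=1, y3=0: 6 of the 16 assignments to (y2,y4,y5,y6) work.
  y1=0, y3=1: remaining (y2,y4,y5,y6) ∈ {(0,0,0,0); (0,1,0,0); (0,1,0,1)} — 3.
  y1=0, y3=0: remaining (y2,y4,y5,y6) ∈ {(1,0,0,0); (1,1,0,0); (1,1,1,0); (1,1,1,1)} — 4.
Total: 2 + 6 + 3 + 4 = 15.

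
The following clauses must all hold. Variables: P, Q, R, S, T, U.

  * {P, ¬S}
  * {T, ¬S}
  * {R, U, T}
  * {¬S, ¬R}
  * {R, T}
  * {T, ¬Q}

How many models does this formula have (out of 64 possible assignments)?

Split on T, then R.
  T=T, R=T: forces S=F; P, Q, U free → 2^3 = 8.
  T=T, R=F: Q, U free; 3 ways for (P,S) × 2^2 = 12.
  T=F, R=T: remaining (P,Q,S,U) ∈ {(F,F,F,F); (F,F,F,T); (T,F,F,F); (T,F,F,T)} — 4.
  T=F, R=F: a clause becomes empty — 0.
Total: 8 + 12 + 4 + 0 = 24.

24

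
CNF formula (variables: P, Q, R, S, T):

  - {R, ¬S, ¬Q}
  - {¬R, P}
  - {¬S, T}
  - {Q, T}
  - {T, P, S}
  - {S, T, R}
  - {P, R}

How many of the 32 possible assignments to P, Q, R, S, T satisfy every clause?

Satisfying assignments:
  P=1 Q=0 R=0 S=0 T=1
  P=1 Q=0 R=0 S=1 T=1
  P=1 Q=0 R=1 S=0 T=1
  P=1 Q=0 R=1 S=1 T=1
  P=1 Q=1 R=0 S=0 T=1
  P=1 Q=1 R=1 S=0 T=0
  P=1 Q=1 R=1 S=0 T=1
  P=1 Q=1 R=1 S=1 T=1
That's 8 in total.

8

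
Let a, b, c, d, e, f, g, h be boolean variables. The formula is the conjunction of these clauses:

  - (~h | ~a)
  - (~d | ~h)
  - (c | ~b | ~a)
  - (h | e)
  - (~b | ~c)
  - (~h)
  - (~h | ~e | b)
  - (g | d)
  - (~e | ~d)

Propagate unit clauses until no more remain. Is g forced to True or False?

Unit clause (~h) sets h = False.
(h | e) with h = False leaves only e, so e = True.
(~d | ~e) with e = True leaves only ~d, so d = False.
(g | d): since d = False, the clause reduces to (g). g = True.

True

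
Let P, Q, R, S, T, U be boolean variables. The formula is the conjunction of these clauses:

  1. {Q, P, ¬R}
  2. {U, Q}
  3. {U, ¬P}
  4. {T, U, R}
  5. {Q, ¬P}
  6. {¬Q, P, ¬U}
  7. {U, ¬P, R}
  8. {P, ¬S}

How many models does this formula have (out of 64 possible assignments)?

Case analysis on P and U:
  P=T, U=T: forces Q=T; R, S, T free → 2^3 = 8.
  P=T, U=F: a clause becomes empty — 0.
  P=F, U=T: remaining (Q,R,S,T) ∈ {(F,F,F,F); (F,F,F,T)} — 2.
  P=F, U=F: remaining (Q,R,S,T) ∈ {(T,F,F,T); (T,T,F,F); (T,T,F,T)} — 3.
Total: 8 + 0 + 2 + 3 = 13.

13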